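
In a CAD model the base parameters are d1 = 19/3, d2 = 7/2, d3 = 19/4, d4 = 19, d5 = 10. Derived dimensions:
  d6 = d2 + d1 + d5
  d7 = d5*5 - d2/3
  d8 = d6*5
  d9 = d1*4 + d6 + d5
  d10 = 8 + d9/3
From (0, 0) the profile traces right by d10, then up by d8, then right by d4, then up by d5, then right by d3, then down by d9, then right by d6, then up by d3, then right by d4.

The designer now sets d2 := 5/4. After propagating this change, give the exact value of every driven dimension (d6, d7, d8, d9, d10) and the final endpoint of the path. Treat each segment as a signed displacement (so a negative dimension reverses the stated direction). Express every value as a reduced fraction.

d6 = 211/12
d7 = 595/12
d8 = 1055/12
d9 = 635/12
d10 = 923/36
endpoint = (3095/36, 199/4)

Apply edit: d2 := 5/4
  d6 = d2 + d1 + d5 = 211/12
  d7 = d5*5 - d2/3 = 595/12
  d8 = d6*5 = 1055/12
  d9 = d1*4 + d6 + d5 = 635/12
  d10 = 8 + d9/3 = 923/36
Walk from origin (0, 0):
  seg 1: right by d10 = 923/36 → (923/36, 0)
  seg 2: up by d8 = 1055/12 → (923/36, 1055/12)
  seg 3: right by d4 = 19 → (1607/36, 1055/12)
  seg 4: up by d5 = 10 → (1607/36, 1175/12)
  seg 5: right by d3 = 19/4 → (889/18, 1175/12)
  seg 6: down by d9 = 635/12 → (889/18, 45)
  seg 7: right by d6 = 211/12 → (2411/36, 45)
  seg 8: up by d3 = 19/4 → (2411/36, 199/4)
  seg 9: right by d4 = 19 → (3095/36, 199/4)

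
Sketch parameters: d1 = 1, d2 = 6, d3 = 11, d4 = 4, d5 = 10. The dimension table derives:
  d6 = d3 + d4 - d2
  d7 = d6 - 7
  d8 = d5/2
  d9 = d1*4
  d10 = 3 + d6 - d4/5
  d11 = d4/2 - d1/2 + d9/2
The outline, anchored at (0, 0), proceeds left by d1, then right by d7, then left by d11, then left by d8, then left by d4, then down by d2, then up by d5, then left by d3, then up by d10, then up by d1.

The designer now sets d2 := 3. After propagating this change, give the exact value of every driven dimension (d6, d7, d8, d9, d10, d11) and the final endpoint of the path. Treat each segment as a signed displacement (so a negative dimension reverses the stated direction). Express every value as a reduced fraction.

Apply edit: d2 := 3
  d6 = d3 + d4 - d2 = 12
  d7 = d6 - 7 = 5
  d8 = d5/2 = 5
  d9 = d1*4 = 4
  d10 = 3 + d6 - d4/5 = 71/5
  d11 = d4/2 - d1/2 + d9/2 = 7/2
Walk from origin (0, 0):
  seg 1: left by d1 = 1 → (-1, 0)
  seg 2: right by d7 = 5 → (4, 0)
  seg 3: left by d11 = 7/2 → (1/2, 0)
  seg 4: left by d8 = 5 → (-9/2, 0)
  seg 5: left by d4 = 4 → (-17/2, 0)
  seg 6: down by d2 = 3 → (-17/2, -3)
  seg 7: up by d5 = 10 → (-17/2, 7)
  seg 8: left by d3 = 11 → (-39/2, 7)
  seg 9: up by d10 = 71/5 → (-39/2, 106/5)
  seg 10: up by d1 = 1 → (-39/2, 111/5)

d6 = 12
d7 = 5
d8 = 5
d9 = 4
d10 = 71/5
d11 = 7/2
endpoint = (-39/2, 111/5)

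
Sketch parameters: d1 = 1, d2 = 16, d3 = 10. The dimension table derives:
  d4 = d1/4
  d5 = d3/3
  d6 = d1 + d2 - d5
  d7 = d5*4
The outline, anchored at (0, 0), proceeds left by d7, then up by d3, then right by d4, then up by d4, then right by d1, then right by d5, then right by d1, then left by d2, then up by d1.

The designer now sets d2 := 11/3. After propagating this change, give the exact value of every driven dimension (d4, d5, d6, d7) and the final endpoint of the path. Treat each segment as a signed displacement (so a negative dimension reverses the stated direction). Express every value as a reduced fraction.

Apply edit: d2 := 11/3
  d4 = d1/4 = 1/4
  d5 = d3/3 = 10/3
  d6 = d1 + d2 - d5 = 4/3
  d7 = d5*4 = 40/3
Walk from origin (0, 0):
  seg 1: left by d7 = 40/3 → (-40/3, 0)
  seg 2: up by d3 = 10 → (-40/3, 10)
  seg 3: right by d4 = 1/4 → (-157/12, 10)
  seg 4: up by d4 = 1/4 → (-157/12, 41/4)
  seg 5: right by d1 = 1 → (-145/12, 41/4)
  seg 6: right by d5 = 10/3 → (-35/4, 41/4)
  seg 7: right by d1 = 1 → (-31/4, 41/4)
  seg 8: left by d2 = 11/3 → (-137/12, 41/4)
  seg 9: up by d1 = 1 → (-137/12, 45/4)

d4 = 1/4
d5 = 10/3
d6 = 4/3
d7 = 40/3
endpoint = (-137/12, 45/4)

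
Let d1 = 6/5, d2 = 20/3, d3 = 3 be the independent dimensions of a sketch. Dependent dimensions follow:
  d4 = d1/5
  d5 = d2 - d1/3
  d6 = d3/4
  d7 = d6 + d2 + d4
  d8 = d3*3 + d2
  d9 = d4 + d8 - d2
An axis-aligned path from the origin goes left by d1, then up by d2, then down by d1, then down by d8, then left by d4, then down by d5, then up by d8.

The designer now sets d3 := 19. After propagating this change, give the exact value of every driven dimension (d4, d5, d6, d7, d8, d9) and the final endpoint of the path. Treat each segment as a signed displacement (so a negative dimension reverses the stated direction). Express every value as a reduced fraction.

d4 = 6/25
d5 = 94/15
d6 = 19/4
d7 = 3497/300
d8 = 191/3
d9 = 1431/25
endpoint = (-36/25, -4/5)

Apply edit: d3 := 19
  d4 = d1/5 = 6/25
  d5 = d2 - d1/3 = 94/15
  d6 = d3/4 = 19/4
  d7 = d6 + d2 + d4 = 3497/300
  d8 = d3*3 + d2 = 191/3
  d9 = d4 + d8 - d2 = 1431/25
Walk from origin (0, 0):
  seg 1: left by d1 = 6/5 → (-6/5, 0)
  seg 2: up by d2 = 20/3 → (-6/5, 20/3)
  seg 3: down by d1 = 6/5 → (-6/5, 82/15)
  seg 4: down by d8 = 191/3 → (-6/5, -291/5)
  seg 5: left by d4 = 6/25 → (-36/25, -291/5)
  seg 6: down by d5 = 94/15 → (-36/25, -967/15)
  seg 7: up by d8 = 191/3 → (-36/25, -4/5)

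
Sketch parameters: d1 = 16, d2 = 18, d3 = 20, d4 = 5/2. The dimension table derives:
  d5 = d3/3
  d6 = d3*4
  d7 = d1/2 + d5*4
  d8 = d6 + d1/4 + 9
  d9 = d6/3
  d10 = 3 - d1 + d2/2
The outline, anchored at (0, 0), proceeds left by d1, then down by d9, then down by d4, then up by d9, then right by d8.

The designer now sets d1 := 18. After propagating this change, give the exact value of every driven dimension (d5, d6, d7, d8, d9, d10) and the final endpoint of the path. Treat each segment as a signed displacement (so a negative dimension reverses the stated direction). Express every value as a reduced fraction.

d5 = 20/3
d6 = 80
d7 = 107/3
d8 = 187/2
d9 = 80/3
d10 = -6
endpoint = (151/2, -5/2)

Apply edit: d1 := 18
  d5 = d3/3 = 20/3
  d6 = d3*4 = 80
  d7 = d1/2 + d5*4 = 107/3
  d8 = d6 + d1/4 + 9 = 187/2
  d9 = d6/3 = 80/3
  d10 = 3 - d1 + d2/2 = -6
Walk from origin (0, 0):
  seg 1: left by d1 = 18 → (-18, 0)
  seg 2: down by d9 = 80/3 → (-18, -80/3)
  seg 3: down by d4 = 5/2 → (-18, -175/6)
  seg 4: up by d9 = 80/3 → (-18, -5/2)
  seg 5: right by d8 = 187/2 → (151/2, -5/2)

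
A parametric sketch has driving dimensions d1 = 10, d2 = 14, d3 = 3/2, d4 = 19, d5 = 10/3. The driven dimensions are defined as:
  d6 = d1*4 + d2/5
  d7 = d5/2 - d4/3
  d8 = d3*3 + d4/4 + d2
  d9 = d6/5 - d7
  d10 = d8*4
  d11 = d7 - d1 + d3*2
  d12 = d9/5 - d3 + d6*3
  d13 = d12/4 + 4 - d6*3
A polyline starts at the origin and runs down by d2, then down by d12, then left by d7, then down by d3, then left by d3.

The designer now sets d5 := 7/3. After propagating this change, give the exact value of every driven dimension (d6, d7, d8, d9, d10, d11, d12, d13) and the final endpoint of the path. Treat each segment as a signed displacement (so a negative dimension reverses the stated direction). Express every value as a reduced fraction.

d6 = 214/5
d7 = -31/6
d8 = 93/4
d9 = 2059/150
d10 = 93
d11 = -73/6
d12 = 48617/375
d13 = -137983/1500
endpoint = (11/3, -108859/750)

Apply edit: d5 := 7/3
  d6 = d1*4 + d2/5 = 214/5
  d7 = d5/2 - d4/3 = -31/6
  d8 = d3*3 + d4/4 + d2 = 93/4
  d9 = d6/5 - d7 = 2059/150
  d10 = d8*4 = 93
  d11 = d7 - d1 + d3*2 = -73/6
  d12 = d9/5 - d3 + d6*3 = 48617/375
  d13 = d12/4 + 4 - d6*3 = -137983/1500
Walk from origin (0, 0):
  seg 1: down by d2 = 14 → (0, -14)
  seg 2: down by d12 = 48617/375 → (0, -53867/375)
  seg 3: left by d7 = -31/6 → (31/6, -53867/375)
  seg 4: down by d3 = 3/2 → (31/6, -108859/750)
  seg 5: left by d3 = 3/2 → (11/3, -108859/750)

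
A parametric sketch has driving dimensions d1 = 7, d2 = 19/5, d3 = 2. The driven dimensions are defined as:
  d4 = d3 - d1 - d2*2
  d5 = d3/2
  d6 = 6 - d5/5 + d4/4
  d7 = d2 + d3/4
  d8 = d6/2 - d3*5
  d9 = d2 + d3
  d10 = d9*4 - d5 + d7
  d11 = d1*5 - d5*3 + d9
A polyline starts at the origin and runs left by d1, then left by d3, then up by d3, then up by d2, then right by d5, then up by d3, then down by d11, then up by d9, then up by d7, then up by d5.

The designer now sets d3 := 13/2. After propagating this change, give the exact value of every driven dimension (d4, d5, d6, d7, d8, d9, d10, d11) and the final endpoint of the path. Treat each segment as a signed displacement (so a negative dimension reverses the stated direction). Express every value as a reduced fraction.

Apply edit: d3 := 13/2
  d4 = d3 - d1 - d2*2 = -81/10
  d5 = d3/2 = 13/4
  d6 = 6 - d5/5 + d4/4 = 133/40
  d7 = d2 + d3/4 = 217/40
  d8 = d6/2 - d3*5 = -2467/80
  d9 = d2 + d3 = 103/10
  d10 = d9*4 - d5 + d7 = 347/8
  d11 = d1*5 - d5*3 + d9 = 711/20
Walk from origin (0, 0):
  seg 1: left by d1 = 7 → (-7, 0)
  seg 2: left by d3 = 13/2 → (-27/2, 0)
  seg 3: up by d3 = 13/2 → (-27/2, 13/2)
  seg 4: up by d2 = 19/5 → (-27/2, 103/10)
  seg 5: right by d5 = 13/4 → (-41/4, 103/10)
  seg 6: up by d3 = 13/2 → (-41/4, 84/5)
  seg 7: down by d11 = 711/20 → (-41/4, -75/4)
  seg 8: up by d9 = 103/10 → (-41/4, -169/20)
  seg 9: up by d7 = 217/40 → (-41/4, -121/40)
  seg 10: up by d5 = 13/4 → (-41/4, 9/40)

d4 = -81/10
d5 = 13/4
d6 = 133/40
d7 = 217/40
d8 = -2467/80
d9 = 103/10
d10 = 347/8
d11 = 711/20
endpoint = (-41/4, 9/40)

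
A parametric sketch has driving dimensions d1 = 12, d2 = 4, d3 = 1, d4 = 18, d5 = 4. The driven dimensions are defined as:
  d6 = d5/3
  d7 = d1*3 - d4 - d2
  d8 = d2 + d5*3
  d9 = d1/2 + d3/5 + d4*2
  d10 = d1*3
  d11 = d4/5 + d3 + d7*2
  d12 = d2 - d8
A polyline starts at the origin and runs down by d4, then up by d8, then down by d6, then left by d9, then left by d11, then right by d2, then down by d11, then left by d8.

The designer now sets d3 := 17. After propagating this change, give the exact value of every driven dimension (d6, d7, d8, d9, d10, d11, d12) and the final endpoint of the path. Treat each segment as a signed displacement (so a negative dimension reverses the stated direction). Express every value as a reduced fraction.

d6 = 4/3
d7 = 14
d8 = 16
d9 = 227/5
d10 = 36
d11 = 243/5
d12 = -12
endpoint = (-106, -779/15)

Apply edit: d3 := 17
  d6 = d5/3 = 4/3
  d7 = d1*3 - d4 - d2 = 14
  d8 = d2 + d5*3 = 16
  d9 = d1/2 + d3/5 + d4*2 = 227/5
  d10 = d1*3 = 36
  d11 = d4/5 + d3 + d7*2 = 243/5
  d12 = d2 - d8 = -12
Walk from origin (0, 0):
  seg 1: down by d4 = 18 → (0, -18)
  seg 2: up by d8 = 16 → (0, -2)
  seg 3: down by d6 = 4/3 → (0, -10/3)
  seg 4: left by d9 = 227/5 → (-227/5, -10/3)
  seg 5: left by d11 = 243/5 → (-94, -10/3)
  seg 6: right by d2 = 4 → (-90, -10/3)
  seg 7: down by d11 = 243/5 → (-90, -779/15)
  seg 8: left by d8 = 16 → (-106, -779/15)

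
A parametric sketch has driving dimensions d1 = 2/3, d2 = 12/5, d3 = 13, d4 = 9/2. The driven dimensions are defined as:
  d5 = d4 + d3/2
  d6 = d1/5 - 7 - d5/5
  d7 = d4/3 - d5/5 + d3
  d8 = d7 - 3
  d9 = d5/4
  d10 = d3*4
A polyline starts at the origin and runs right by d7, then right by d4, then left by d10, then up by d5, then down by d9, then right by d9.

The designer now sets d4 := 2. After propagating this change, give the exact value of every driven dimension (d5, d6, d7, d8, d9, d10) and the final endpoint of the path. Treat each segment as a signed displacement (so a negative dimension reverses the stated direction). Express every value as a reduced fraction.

Apply edit: d4 := 2
  d5 = d4 + d3/2 = 17/2
  d6 = d1/5 - 7 - d5/5 = -257/30
  d7 = d4/3 - d5/5 + d3 = 359/30
  d8 = d7 - 3 = 269/30
  d9 = d5/4 = 17/8
  d10 = d3*4 = 52
Walk from origin (0, 0):
  seg 1: right by d7 = 359/30 → (359/30, 0)
  seg 2: right by d4 = 2 → (419/30, 0)
  seg 3: left by d10 = 52 → (-1141/30, 0)
  seg 4: up by d5 = 17/2 → (-1141/30, 17/2)
  seg 5: down by d9 = 17/8 → (-1141/30, 51/8)
  seg 6: right by d9 = 17/8 → (-4309/120, 51/8)

d5 = 17/2
d6 = -257/30
d7 = 359/30
d8 = 269/30
d9 = 17/8
d10 = 52
endpoint = (-4309/120, 51/8)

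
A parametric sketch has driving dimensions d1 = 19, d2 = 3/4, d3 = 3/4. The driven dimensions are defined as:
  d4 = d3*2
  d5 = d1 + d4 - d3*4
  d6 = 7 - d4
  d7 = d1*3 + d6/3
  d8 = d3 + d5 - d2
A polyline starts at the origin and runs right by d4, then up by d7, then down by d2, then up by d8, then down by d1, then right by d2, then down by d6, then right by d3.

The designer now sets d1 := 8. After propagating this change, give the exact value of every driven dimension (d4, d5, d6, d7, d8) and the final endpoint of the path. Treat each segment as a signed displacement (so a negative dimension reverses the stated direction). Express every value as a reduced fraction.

d4 = 3/2
d5 = 13/2
d6 = 11/2
d7 = 155/6
d8 = 13/2
endpoint = (3, 217/12)

Apply edit: d1 := 8
  d4 = d3*2 = 3/2
  d5 = d1 + d4 - d3*4 = 13/2
  d6 = 7 - d4 = 11/2
  d7 = d1*3 + d6/3 = 155/6
  d8 = d3 + d5 - d2 = 13/2
Walk from origin (0, 0):
  seg 1: right by d4 = 3/2 → (3/2, 0)
  seg 2: up by d7 = 155/6 → (3/2, 155/6)
  seg 3: down by d2 = 3/4 → (3/2, 301/12)
  seg 4: up by d8 = 13/2 → (3/2, 379/12)
  seg 5: down by d1 = 8 → (3/2, 283/12)
  seg 6: right by d2 = 3/4 → (9/4, 283/12)
  seg 7: down by d6 = 11/2 → (9/4, 217/12)
  seg 8: right by d3 = 3/4 → (3, 217/12)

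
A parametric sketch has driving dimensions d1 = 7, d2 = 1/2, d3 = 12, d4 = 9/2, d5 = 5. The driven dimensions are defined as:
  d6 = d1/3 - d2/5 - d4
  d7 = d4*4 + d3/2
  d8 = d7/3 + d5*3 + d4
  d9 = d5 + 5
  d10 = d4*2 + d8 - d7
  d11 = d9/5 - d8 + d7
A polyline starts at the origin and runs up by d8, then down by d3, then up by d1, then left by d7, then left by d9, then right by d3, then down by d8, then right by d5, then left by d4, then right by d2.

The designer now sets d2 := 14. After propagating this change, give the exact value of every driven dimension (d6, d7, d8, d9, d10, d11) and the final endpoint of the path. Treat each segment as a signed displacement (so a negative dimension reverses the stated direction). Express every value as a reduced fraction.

Apply edit: d2 := 14
  d6 = d1/3 - d2/5 - d4 = -149/30
  d7 = d4*4 + d3/2 = 24
  d8 = d7/3 + d5*3 + d4 = 55/2
  d9 = d5 + 5 = 10
  d10 = d4*2 + d8 - d7 = 25/2
  d11 = d9/5 - d8 + d7 = -3/2
Walk from origin (0, 0):
  seg 1: up by d8 = 55/2 → (0, 55/2)
  seg 2: down by d3 = 12 → (0, 31/2)
  seg 3: up by d1 = 7 → (0, 45/2)
  seg 4: left by d7 = 24 → (-24, 45/2)
  seg 5: left by d9 = 10 → (-34, 45/2)
  seg 6: right by d3 = 12 → (-22, 45/2)
  seg 7: down by d8 = 55/2 → (-22, -5)
  seg 8: right by d5 = 5 → (-17, -5)
  seg 9: left by d4 = 9/2 → (-43/2, -5)
  seg 10: right by d2 = 14 → (-15/2, -5)

d6 = -149/30
d7 = 24
d8 = 55/2
d9 = 10
d10 = 25/2
d11 = -3/2
endpoint = (-15/2, -5)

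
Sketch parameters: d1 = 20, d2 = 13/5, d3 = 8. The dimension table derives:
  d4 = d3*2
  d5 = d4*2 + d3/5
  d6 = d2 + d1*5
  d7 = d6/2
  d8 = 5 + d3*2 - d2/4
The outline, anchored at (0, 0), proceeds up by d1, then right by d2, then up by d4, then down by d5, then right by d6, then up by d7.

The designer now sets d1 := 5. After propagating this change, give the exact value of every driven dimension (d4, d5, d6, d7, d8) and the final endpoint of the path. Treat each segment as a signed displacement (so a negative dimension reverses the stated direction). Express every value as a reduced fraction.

Apply edit: d1 := 5
  d4 = d3*2 = 16
  d5 = d4*2 + d3/5 = 168/5
  d6 = d2 + d1*5 = 138/5
  d7 = d6/2 = 69/5
  d8 = 5 + d3*2 - d2/4 = 407/20
Walk from origin (0, 0):
  seg 1: up by d1 = 5 → (0, 5)
  seg 2: right by d2 = 13/5 → (13/5, 5)
  seg 3: up by d4 = 16 → (13/5, 21)
  seg 4: down by d5 = 168/5 → (13/5, -63/5)
  seg 5: right by d6 = 138/5 → (151/5, -63/5)
  seg 6: up by d7 = 69/5 → (151/5, 6/5)

d4 = 16
d5 = 168/5
d6 = 138/5
d7 = 69/5
d8 = 407/20
endpoint = (151/5, 6/5)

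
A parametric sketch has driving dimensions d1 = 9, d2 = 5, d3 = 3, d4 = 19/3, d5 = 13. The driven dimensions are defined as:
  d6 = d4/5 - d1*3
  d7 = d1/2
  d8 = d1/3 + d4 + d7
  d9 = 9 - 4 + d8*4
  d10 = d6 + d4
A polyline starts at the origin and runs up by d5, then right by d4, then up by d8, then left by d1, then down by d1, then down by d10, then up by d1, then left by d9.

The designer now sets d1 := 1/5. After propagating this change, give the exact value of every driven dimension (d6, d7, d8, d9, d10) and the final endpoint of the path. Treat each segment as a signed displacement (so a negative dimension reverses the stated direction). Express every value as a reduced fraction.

d6 = 2/3
d7 = 1/10
d8 = 13/2
d9 = 31
d10 = 7
endpoint = (-373/15, 25/2)

Apply edit: d1 := 1/5
  d6 = d4/5 - d1*3 = 2/3
  d7 = d1/2 = 1/10
  d8 = d1/3 + d4 + d7 = 13/2
  d9 = 9 - 4 + d8*4 = 31
  d10 = d6 + d4 = 7
Walk from origin (0, 0):
  seg 1: up by d5 = 13 → (0, 13)
  seg 2: right by d4 = 19/3 → (19/3, 13)
  seg 3: up by d8 = 13/2 → (19/3, 39/2)
  seg 4: left by d1 = 1/5 → (92/15, 39/2)
  seg 5: down by d1 = 1/5 → (92/15, 193/10)
  seg 6: down by d10 = 7 → (92/15, 123/10)
  seg 7: up by d1 = 1/5 → (92/15, 25/2)
  seg 8: left by d9 = 31 → (-373/15, 25/2)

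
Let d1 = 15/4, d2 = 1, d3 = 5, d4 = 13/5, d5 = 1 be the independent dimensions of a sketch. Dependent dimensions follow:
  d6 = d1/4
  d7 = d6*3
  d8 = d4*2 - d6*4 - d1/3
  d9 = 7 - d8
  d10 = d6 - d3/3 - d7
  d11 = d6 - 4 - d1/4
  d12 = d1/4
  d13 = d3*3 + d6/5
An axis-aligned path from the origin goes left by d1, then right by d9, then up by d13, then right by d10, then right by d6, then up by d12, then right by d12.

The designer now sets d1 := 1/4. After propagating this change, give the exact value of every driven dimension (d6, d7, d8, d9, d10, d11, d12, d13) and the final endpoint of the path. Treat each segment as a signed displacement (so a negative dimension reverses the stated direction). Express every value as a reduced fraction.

Apply edit: d1 := 1/4
  d6 = d1/4 = 1/16
  d7 = d6*3 = 3/16
  d8 = d4*2 - d6*4 - d1/3 = 73/15
  d9 = 7 - d8 = 32/15
  d10 = d6 - d3/3 - d7 = -43/24
  d11 = d6 - 4 - d1/4 = -4
  d12 = d1/4 = 1/16
  d13 = d3*3 + d6/5 = 1201/80
Walk from origin (0, 0):
  seg 1: left by d1 = 1/4 → (-1/4, 0)
  seg 2: right by d9 = 32/15 → (113/60, 0)
  seg 3: up by d13 = 1201/80 → (113/60, 1201/80)
  seg 4: right by d10 = -43/24 → (11/120, 1201/80)
  seg 5: right by d6 = 1/16 → (37/240, 1201/80)
  seg 6: up by d12 = 1/16 → (37/240, 603/40)
  seg 7: right by d12 = 1/16 → (13/60, 603/40)

d6 = 1/16
d7 = 3/16
d8 = 73/15
d9 = 32/15
d10 = -43/24
d11 = -4
d12 = 1/16
d13 = 1201/80
endpoint = (13/60, 603/40)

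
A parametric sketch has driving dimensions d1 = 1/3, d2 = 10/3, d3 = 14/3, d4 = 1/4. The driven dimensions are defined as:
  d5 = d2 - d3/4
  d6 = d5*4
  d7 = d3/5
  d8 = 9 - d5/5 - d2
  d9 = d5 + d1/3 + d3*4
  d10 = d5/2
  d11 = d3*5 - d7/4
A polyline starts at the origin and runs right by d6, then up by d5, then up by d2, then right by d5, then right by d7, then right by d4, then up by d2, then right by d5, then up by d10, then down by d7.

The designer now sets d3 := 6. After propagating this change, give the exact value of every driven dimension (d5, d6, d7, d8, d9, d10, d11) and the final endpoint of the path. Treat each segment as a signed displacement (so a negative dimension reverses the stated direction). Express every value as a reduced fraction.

d5 = 11/6
d6 = 22/3
d7 = 6/5
d8 = 53/10
d9 = 467/18
d10 = 11/12
d11 = 297/10
endpoint = (249/20, 493/60)

Apply edit: d3 := 6
  d5 = d2 - d3/4 = 11/6
  d6 = d5*4 = 22/3
  d7 = d3/5 = 6/5
  d8 = 9 - d5/5 - d2 = 53/10
  d9 = d5 + d1/3 + d3*4 = 467/18
  d10 = d5/2 = 11/12
  d11 = d3*5 - d7/4 = 297/10
Walk from origin (0, 0):
  seg 1: right by d6 = 22/3 → (22/3, 0)
  seg 2: up by d5 = 11/6 → (22/3, 11/6)
  seg 3: up by d2 = 10/3 → (22/3, 31/6)
  seg 4: right by d5 = 11/6 → (55/6, 31/6)
  seg 5: right by d7 = 6/5 → (311/30, 31/6)
  seg 6: right by d4 = 1/4 → (637/60, 31/6)
  seg 7: up by d2 = 10/3 → (637/60, 17/2)
  seg 8: right by d5 = 11/6 → (249/20, 17/2)
  seg 9: up by d10 = 11/12 → (249/20, 113/12)
  seg 10: down by d7 = 6/5 → (249/20, 493/60)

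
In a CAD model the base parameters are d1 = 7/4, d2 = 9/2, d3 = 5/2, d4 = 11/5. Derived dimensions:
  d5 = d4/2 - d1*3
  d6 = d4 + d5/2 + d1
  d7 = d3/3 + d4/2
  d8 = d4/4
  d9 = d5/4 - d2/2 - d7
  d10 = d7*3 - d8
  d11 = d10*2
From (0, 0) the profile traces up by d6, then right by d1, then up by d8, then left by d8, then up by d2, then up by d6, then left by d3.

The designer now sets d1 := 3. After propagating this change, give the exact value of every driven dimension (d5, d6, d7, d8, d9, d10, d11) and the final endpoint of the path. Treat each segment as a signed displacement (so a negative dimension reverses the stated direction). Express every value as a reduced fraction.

d5 = -79/10
d6 = 5/4
d7 = 29/15
d8 = 11/20
d9 = -739/120
d10 = 21/4
d11 = 21/2
endpoint = (-1/20, 151/20)

Apply edit: d1 := 3
  d5 = d4/2 - d1*3 = -79/10
  d6 = d4 + d5/2 + d1 = 5/4
  d7 = d3/3 + d4/2 = 29/15
  d8 = d4/4 = 11/20
  d9 = d5/4 - d2/2 - d7 = -739/120
  d10 = d7*3 - d8 = 21/4
  d11 = d10*2 = 21/2
Walk from origin (0, 0):
  seg 1: up by d6 = 5/4 → (0, 5/4)
  seg 2: right by d1 = 3 → (3, 5/4)
  seg 3: up by d8 = 11/20 → (3, 9/5)
  seg 4: left by d8 = 11/20 → (49/20, 9/5)
  seg 5: up by d2 = 9/2 → (49/20, 63/10)
  seg 6: up by d6 = 5/4 → (49/20, 151/20)
  seg 7: left by d3 = 5/2 → (-1/20, 151/20)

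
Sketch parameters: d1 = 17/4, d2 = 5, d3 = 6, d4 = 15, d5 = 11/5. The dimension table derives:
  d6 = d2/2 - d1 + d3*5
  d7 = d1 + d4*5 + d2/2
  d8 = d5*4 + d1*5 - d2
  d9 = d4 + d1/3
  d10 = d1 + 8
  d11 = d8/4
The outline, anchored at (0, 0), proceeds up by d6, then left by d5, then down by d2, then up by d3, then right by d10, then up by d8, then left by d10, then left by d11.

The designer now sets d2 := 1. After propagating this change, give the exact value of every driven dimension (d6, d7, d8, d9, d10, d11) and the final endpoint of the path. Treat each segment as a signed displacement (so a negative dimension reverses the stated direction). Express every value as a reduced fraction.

Apply edit: d2 := 1
  d6 = d2/2 - d1 + d3*5 = 105/4
  d7 = d1 + d4*5 + d2/2 = 319/4
  d8 = d5*4 + d1*5 - d2 = 581/20
  d9 = d4 + d1/3 = 197/12
  d10 = d1 + 8 = 49/4
  d11 = d8/4 = 581/80
Walk from origin (0, 0):
  seg 1: up by d6 = 105/4 → (0, 105/4)
  seg 2: left by d5 = 11/5 → (-11/5, 105/4)
  seg 3: down by d2 = 1 → (-11/5, 101/4)
  seg 4: up by d3 = 6 → (-11/5, 125/4)
  seg 5: right by d10 = 49/4 → (201/20, 125/4)
  seg 6: up by d8 = 581/20 → (201/20, 603/10)
  seg 7: left by d10 = 49/4 → (-11/5, 603/10)
  seg 8: left by d11 = 581/80 → (-757/80, 603/10)

d6 = 105/4
d7 = 319/4
d8 = 581/20
d9 = 197/12
d10 = 49/4
d11 = 581/80
endpoint = (-757/80, 603/10)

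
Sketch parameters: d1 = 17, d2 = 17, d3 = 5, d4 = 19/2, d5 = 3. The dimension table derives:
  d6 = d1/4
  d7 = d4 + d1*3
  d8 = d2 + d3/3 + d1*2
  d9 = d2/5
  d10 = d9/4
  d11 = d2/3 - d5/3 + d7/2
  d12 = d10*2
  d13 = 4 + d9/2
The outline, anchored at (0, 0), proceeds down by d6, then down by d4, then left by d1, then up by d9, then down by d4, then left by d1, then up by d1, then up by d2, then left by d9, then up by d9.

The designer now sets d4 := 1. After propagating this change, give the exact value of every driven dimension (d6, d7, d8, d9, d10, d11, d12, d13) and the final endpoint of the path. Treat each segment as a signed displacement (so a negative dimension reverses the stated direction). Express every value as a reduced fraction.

d6 = 17/4
d7 = 52
d8 = 158/3
d9 = 17/5
d10 = 17/20
d11 = 92/3
d12 = 17/10
d13 = 57/10
endpoint = (-187/5, 691/20)

Apply edit: d4 := 1
  d6 = d1/4 = 17/4
  d7 = d4 + d1*3 = 52
  d8 = d2 + d3/3 + d1*2 = 158/3
  d9 = d2/5 = 17/5
  d10 = d9/4 = 17/20
  d11 = d2/3 - d5/3 + d7/2 = 92/3
  d12 = d10*2 = 17/10
  d13 = 4 + d9/2 = 57/10
Walk from origin (0, 0):
  seg 1: down by d6 = 17/4 → (0, -17/4)
  seg 2: down by d4 = 1 → (0, -21/4)
  seg 3: left by d1 = 17 → (-17, -21/4)
  seg 4: up by d9 = 17/5 → (-17, -37/20)
  seg 5: down by d4 = 1 → (-17, -57/20)
  seg 6: left by d1 = 17 → (-34, -57/20)
  seg 7: up by d1 = 17 → (-34, 283/20)
  seg 8: up by d2 = 17 → (-34, 623/20)
  seg 9: left by d9 = 17/5 → (-187/5, 623/20)
  seg 10: up by d9 = 17/5 → (-187/5, 691/20)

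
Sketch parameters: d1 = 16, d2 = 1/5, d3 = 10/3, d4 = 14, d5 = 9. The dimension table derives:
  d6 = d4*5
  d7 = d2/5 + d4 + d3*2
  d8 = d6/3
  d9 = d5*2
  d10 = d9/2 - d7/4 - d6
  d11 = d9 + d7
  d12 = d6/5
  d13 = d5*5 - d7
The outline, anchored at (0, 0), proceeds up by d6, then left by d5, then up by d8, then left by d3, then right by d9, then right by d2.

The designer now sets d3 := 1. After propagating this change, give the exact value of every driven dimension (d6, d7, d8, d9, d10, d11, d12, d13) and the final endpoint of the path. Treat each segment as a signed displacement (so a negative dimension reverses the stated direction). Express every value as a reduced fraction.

Apply edit: d3 := 1
  d6 = d4*5 = 70
  d7 = d2/5 + d4 + d3*2 = 401/25
  d8 = d6/3 = 70/3
  d9 = d5*2 = 18
  d10 = d9/2 - d7/4 - d6 = -6501/100
  d11 = d9 + d7 = 851/25
  d12 = d6/5 = 14
  d13 = d5*5 - d7 = 724/25
Walk from origin (0, 0):
  seg 1: up by d6 = 70 → (0, 70)
  seg 2: left by d5 = 9 → (-9, 70)
  seg 3: up by d8 = 70/3 → (-9, 280/3)
  seg 4: left by d3 = 1 → (-10, 280/3)
  seg 5: right by d9 = 18 → (8, 280/3)
  seg 6: right by d2 = 1/5 → (41/5, 280/3)

d6 = 70
d7 = 401/25
d8 = 70/3
d9 = 18
d10 = -6501/100
d11 = 851/25
d12 = 14
d13 = 724/25
endpoint = (41/5, 280/3)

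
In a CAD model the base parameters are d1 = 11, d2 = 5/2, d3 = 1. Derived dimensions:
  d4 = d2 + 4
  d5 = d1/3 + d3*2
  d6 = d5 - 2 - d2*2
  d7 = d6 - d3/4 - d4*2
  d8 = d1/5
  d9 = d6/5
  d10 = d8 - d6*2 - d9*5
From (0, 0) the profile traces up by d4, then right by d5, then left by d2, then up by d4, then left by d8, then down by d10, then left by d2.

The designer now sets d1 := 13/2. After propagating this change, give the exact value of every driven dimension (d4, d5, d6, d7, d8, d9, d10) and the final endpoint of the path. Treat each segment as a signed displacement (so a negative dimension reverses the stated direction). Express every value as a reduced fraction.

Apply edit: d1 := 13/2
  d4 = d2 + 4 = 13/2
  d5 = d1/3 + d3*2 = 25/6
  d6 = d5 - 2 - d2*2 = -17/6
  d7 = d6 - d3/4 - d4*2 = -193/12
  d8 = d1/5 = 13/10
  d9 = d6/5 = -17/30
  d10 = d8 - d6*2 - d9*5 = 49/5
Walk from origin (0, 0):
  seg 1: up by d4 = 13/2 → (0, 13/2)
  seg 2: right by d5 = 25/6 → (25/6, 13/2)
  seg 3: left by d2 = 5/2 → (5/3, 13/2)
  seg 4: up by d4 = 13/2 → (5/3, 13)
  seg 5: left by d8 = 13/10 → (11/30, 13)
  seg 6: down by d10 = 49/5 → (11/30, 16/5)
  seg 7: left by d2 = 5/2 → (-32/15, 16/5)

d4 = 13/2
d5 = 25/6
d6 = -17/6
d7 = -193/12
d8 = 13/10
d9 = -17/30
d10 = 49/5
endpoint = (-32/15, 16/5)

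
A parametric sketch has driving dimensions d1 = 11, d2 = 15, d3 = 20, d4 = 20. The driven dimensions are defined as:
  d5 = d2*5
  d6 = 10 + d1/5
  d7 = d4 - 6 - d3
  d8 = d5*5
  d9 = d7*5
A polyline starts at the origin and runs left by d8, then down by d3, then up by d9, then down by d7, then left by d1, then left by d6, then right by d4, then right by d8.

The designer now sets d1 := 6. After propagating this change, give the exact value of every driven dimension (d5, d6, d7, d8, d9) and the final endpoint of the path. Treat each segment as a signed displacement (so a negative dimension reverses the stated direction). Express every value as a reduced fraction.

d5 = 75
d6 = 56/5
d7 = -6
d8 = 375
d9 = -30
endpoint = (14/5, -44)

Apply edit: d1 := 6
  d5 = d2*5 = 75
  d6 = 10 + d1/5 = 56/5
  d7 = d4 - 6 - d3 = -6
  d8 = d5*5 = 375
  d9 = d7*5 = -30
Walk from origin (0, 0):
  seg 1: left by d8 = 375 → (-375, 0)
  seg 2: down by d3 = 20 → (-375, -20)
  seg 3: up by d9 = -30 → (-375, -50)
  seg 4: down by d7 = -6 → (-375, -44)
  seg 5: left by d1 = 6 → (-381, -44)
  seg 6: left by d6 = 56/5 → (-1961/5, -44)
  seg 7: right by d4 = 20 → (-1861/5, -44)
  seg 8: right by d8 = 375 → (14/5, -44)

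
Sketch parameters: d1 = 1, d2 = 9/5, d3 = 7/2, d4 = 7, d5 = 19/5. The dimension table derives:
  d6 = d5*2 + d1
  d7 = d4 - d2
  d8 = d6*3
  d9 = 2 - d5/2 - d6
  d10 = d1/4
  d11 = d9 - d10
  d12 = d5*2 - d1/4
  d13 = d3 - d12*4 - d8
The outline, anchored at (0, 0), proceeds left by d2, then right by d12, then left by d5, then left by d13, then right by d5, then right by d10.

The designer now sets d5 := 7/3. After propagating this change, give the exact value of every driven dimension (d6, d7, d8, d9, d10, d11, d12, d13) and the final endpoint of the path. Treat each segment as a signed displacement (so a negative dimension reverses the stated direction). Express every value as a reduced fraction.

Apply edit: d5 := 7/3
  d6 = d5*2 + d1 = 17/3
  d7 = d4 - d2 = 26/5
  d8 = d6*3 = 17
  d9 = 2 - d5/2 - d6 = -29/6
  d10 = d1/4 = 1/4
  d11 = d9 - d10 = -61/12
  d12 = d5*2 - d1/4 = 53/12
  d13 = d3 - d12*4 - d8 = -187/6
Walk from origin (0, 0):
  seg 1: left by d2 = 9/5 → (-9/5, 0)
  seg 2: right by d12 = 53/12 → (157/60, 0)
  seg 3: left by d5 = 7/3 → (17/60, 0)
  seg 4: left by d13 = -187/6 → (629/20, 0)
  seg 5: right by d5 = 7/3 → (2027/60, 0)
  seg 6: right by d10 = 1/4 → (1021/30, 0)

d6 = 17/3
d7 = 26/5
d8 = 17
d9 = -29/6
d10 = 1/4
d11 = -61/12
d12 = 53/12
d13 = -187/6
endpoint = (1021/30, 0)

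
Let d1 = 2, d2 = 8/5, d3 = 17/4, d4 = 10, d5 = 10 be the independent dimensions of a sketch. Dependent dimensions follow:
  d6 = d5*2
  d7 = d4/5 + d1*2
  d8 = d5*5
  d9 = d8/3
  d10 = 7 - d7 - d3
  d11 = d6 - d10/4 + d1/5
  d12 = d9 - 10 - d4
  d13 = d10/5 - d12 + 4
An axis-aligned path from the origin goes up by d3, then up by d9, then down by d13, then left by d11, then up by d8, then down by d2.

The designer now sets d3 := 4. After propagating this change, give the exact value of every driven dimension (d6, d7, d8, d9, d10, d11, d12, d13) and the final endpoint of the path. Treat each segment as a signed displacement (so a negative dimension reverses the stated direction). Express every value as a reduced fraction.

Apply edit: d3 := 4
  d6 = d5*2 = 20
  d7 = d4/5 + d1*2 = 6
  d8 = d5*5 = 50
  d9 = d8/3 = 50/3
  d10 = 7 - d7 - d3 = -3
  d11 = d6 - d10/4 + d1/5 = 423/20
  d12 = d9 - 10 - d4 = -10/3
  d13 = d10/5 - d12 + 4 = 101/15
Walk from origin (0, 0):
  seg 1: up by d3 = 4 → (0, 4)
  seg 2: up by d9 = 50/3 → (0, 62/3)
  seg 3: down by d13 = 101/15 → (0, 209/15)
  seg 4: left by d11 = 423/20 → (-423/20, 209/15)
  seg 5: up by d8 = 50 → (-423/20, 959/15)
  seg 6: down by d2 = 8/5 → (-423/20, 187/3)

d6 = 20
d7 = 6
d8 = 50
d9 = 50/3
d10 = -3
d11 = 423/20
d12 = -10/3
d13 = 101/15
endpoint = (-423/20, 187/3)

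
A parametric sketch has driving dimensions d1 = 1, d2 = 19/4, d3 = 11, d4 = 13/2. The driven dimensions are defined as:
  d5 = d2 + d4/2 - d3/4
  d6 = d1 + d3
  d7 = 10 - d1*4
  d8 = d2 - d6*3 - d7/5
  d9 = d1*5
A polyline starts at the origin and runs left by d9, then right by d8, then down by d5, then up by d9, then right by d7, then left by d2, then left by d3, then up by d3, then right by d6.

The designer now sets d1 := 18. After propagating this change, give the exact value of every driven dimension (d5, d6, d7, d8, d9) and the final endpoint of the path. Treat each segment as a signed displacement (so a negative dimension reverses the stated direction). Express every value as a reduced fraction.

d5 = 21/4
d6 = 29
d7 = -62
d8 = -1397/20
d9 = 90
endpoint = (-1043/5, 383/4)

Apply edit: d1 := 18
  d5 = d2 + d4/2 - d3/4 = 21/4
  d6 = d1 + d3 = 29
  d7 = 10 - d1*4 = -62
  d8 = d2 - d6*3 - d7/5 = -1397/20
  d9 = d1*5 = 90
Walk from origin (0, 0):
  seg 1: left by d9 = 90 → (-90, 0)
  seg 2: right by d8 = -1397/20 → (-3197/20, 0)
  seg 3: down by d5 = 21/4 → (-3197/20, -21/4)
  seg 4: up by d9 = 90 → (-3197/20, 339/4)
  seg 5: right by d7 = -62 → (-4437/20, 339/4)
  seg 6: left by d2 = 19/4 → (-1133/5, 339/4)
  seg 7: left by d3 = 11 → (-1188/5, 339/4)
  seg 8: up by d3 = 11 → (-1188/5, 383/4)
  seg 9: right by d6 = 29 → (-1043/5, 383/4)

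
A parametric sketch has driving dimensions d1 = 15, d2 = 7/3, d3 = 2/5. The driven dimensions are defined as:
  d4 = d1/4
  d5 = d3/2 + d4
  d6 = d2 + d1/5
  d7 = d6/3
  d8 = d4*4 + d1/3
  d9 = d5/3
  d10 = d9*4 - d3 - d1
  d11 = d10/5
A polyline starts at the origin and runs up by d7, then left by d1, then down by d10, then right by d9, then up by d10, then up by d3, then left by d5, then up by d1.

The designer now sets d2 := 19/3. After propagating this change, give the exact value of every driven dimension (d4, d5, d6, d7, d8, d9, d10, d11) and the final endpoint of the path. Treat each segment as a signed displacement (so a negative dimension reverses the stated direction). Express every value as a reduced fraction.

Apply edit: d2 := 19/3
  d4 = d1/4 = 15/4
  d5 = d3/2 + d4 = 79/20
  d6 = d2 + d1/5 = 28/3
  d7 = d6/3 = 28/9
  d8 = d4*4 + d1/3 = 20
  d9 = d5/3 = 79/60
  d10 = d9*4 - d3 - d1 = -152/15
  d11 = d10/5 = -152/75
Walk from origin (0, 0):
  seg 1: up by d7 = 28/9 → (0, 28/9)
  seg 2: left by d1 = 15 → (-15, 28/9)
  seg 3: down by d10 = -152/15 → (-15, 596/45)
  seg 4: right by d9 = 79/60 → (-821/60, 596/45)
  seg 5: up by d10 = -152/15 → (-821/60, 28/9)
  seg 6: up by d3 = 2/5 → (-821/60, 158/45)
  seg 7: left by d5 = 79/20 → (-529/30, 158/45)
  seg 8: up by d1 = 15 → (-529/30, 833/45)

d4 = 15/4
d5 = 79/20
d6 = 28/3
d7 = 28/9
d8 = 20
d9 = 79/60
d10 = -152/15
d11 = -152/75
endpoint = (-529/30, 833/45)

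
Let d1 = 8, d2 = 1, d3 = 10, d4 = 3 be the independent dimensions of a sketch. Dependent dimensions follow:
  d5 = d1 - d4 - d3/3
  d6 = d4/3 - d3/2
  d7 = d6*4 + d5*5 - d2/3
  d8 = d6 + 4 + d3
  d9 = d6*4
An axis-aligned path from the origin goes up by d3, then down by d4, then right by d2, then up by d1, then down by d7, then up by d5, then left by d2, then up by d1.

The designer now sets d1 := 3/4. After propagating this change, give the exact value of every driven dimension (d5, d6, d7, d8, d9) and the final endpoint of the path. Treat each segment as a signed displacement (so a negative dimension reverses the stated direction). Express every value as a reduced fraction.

d5 = -67/12
d6 = -4
d7 = -177/4
d8 = 10
d9 = -16
endpoint = (0, 283/6)

Apply edit: d1 := 3/4
  d5 = d1 - d4 - d3/3 = -67/12
  d6 = d4/3 - d3/2 = -4
  d7 = d6*4 + d5*5 - d2/3 = -177/4
  d8 = d6 + 4 + d3 = 10
  d9 = d6*4 = -16
Walk from origin (0, 0):
  seg 1: up by d3 = 10 → (0, 10)
  seg 2: down by d4 = 3 → (0, 7)
  seg 3: right by d2 = 1 → (1, 7)
  seg 4: up by d1 = 3/4 → (1, 31/4)
  seg 5: down by d7 = -177/4 → (1, 52)
  seg 6: up by d5 = -67/12 → (1, 557/12)
  seg 7: left by d2 = 1 → (0, 557/12)
  seg 8: up by d1 = 3/4 → (0, 283/6)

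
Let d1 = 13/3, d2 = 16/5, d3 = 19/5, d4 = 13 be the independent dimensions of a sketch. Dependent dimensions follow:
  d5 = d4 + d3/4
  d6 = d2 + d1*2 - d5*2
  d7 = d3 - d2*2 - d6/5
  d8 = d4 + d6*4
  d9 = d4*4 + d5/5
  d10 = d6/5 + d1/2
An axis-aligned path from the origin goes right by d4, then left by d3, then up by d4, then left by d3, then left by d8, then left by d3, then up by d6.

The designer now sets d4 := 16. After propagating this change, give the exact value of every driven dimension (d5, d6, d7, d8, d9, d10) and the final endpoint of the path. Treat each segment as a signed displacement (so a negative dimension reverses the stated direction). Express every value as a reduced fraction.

d5 = 339/20
d6 = -661/30
d7 = 271/150
d8 = -1082/15
d9 = 6739/100
d10 = -56/25
endpoint = (1151/15, -181/30)

Apply edit: d4 := 16
  d5 = d4 + d3/4 = 339/20
  d6 = d2 + d1*2 - d5*2 = -661/30
  d7 = d3 - d2*2 - d6/5 = 271/150
  d8 = d4 + d6*4 = -1082/15
  d9 = d4*4 + d5/5 = 6739/100
  d10 = d6/5 + d1/2 = -56/25
Walk from origin (0, 0):
  seg 1: right by d4 = 16 → (16, 0)
  seg 2: left by d3 = 19/5 → (61/5, 0)
  seg 3: up by d4 = 16 → (61/5, 16)
  seg 4: left by d3 = 19/5 → (42/5, 16)
  seg 5: left by d8 = -1082/15 → (1208/15, 16)
  seg 6: left by d3 = 19/5 → (1151/15, 16)
  seg 7: up by d6 = -661/30 → (1151/15, -181/30)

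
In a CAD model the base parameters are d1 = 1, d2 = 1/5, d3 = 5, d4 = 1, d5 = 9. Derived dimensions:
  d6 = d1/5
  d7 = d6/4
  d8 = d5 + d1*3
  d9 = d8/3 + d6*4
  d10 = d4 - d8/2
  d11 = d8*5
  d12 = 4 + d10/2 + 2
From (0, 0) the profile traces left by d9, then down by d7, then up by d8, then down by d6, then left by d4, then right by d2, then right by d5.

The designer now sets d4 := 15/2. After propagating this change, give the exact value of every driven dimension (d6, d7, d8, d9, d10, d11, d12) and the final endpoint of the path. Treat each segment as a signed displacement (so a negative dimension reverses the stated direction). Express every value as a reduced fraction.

d6 = 1/5
d7 = 1/20
d8 = 12
d9 = 24/5
d10 = 3/2
d11 = 60
d12 = 27/4
endpoint = (-31/10, 47/4)

Apply edit: d4 := 15/2
  d6 = d1/5 = 1/5
  d7 = d6/4 = 1/20
  d8 = d5 + d1*3 = 12
  d9 = d8/3 + d6*4 = 24/5
  d10 = d4 - d8/2 = 3/2
  d11 = d8*5 = 60
  d12 = 4 + d10/2 + 2 = 27/4
Walk from origin (0, 0):
  seg 1: left by d9 = 24/5 → (-24/5, 0)
  seg 2: down by d7 = 1/20 → (-24/5, -1/20)
  seg 3: up by d8 = 12 → (-24/5, 239/20)
  seg 4: down by d6 = 1/5 → (-24/5, 47/4)
  seg 5: left by d4 = 15/2 → (-123/10, 47/4)
  seg 6: right by d2 = 1/5 → (-121/10, 47/4)
  seg 7: right by d5 = 9 → (-31/10, 47/4)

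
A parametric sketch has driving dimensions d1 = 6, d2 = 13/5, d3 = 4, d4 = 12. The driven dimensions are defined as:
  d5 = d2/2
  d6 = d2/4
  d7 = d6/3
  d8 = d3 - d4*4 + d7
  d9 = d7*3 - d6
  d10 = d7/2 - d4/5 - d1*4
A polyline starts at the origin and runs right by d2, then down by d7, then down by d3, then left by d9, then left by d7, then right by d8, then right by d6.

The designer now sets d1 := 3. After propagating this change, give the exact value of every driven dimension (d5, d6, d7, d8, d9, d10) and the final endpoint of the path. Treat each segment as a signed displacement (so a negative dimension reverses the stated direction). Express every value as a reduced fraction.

Apply edit: d1 := 3
  d5 = d2/2 = 13/10
  d6 = d2/4 = 13/20
  d7 = d6/3 = 13/60
  d8 = d3 - d4*4 + d7 = -2627/60
  d9 = d7*3 - d6 = 0
  d10 = d7/2 - d4/5 - d1*4 = -343/24
Walk from origin (0, 0):
  seg 1: right by d2 = 13/5 → (13/5, 0)
  seg 2: down by d7 = 13/60 → (13/5, -13/60)
  seg 3: down by d3 = 4 → (13/5, -253/60)
  seg 4: left by d9 = 0 → (13/5, -253/60)
  seg 5: left by d7 = 13/60 → (143/60, -253/60)
  seg 6: right by d8 = -2627/60 → (-207/5, -253/60)
  seg 7: right by d6 = 13/20 → (-163/4, -253/60)

d5 = 13/10
d6 = 13/20
d7 = 13/60
d8 = -2627/60
d9 = 0
d10 = -343/24
endpoint = (-163/4, -253/60)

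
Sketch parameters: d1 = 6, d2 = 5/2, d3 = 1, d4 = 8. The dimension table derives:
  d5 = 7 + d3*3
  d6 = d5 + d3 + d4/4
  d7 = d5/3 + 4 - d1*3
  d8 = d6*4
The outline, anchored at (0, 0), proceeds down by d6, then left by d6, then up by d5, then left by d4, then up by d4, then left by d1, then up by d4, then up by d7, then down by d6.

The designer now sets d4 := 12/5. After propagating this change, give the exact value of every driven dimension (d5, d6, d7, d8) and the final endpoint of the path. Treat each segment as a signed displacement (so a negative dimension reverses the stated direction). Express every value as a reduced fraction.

d5 = 10
d6 = 58/5
d7 = -32/3
d8 = 232/5
endpoint = (-20, -286/15)

Apply edit: d4 := 12/5
  d5 = 7 + d3*3 = 10
  d6 = d5 + d3 + d4/4 = 58/5
  d7 = d5/3 + 4 - d1*3 = -32/3
  d8 = d6*4 = 232/5
Walk from origin (0, 0):
  seg 1: down by d6 = 58/5 → (0, -58/5)
  seg 2: left by d6 = 58/5 → (-58/5, -58/5)
  seg 3: up by d5 = 10 → (-58/5, -8/5)
  seg 4: left by d4 = 12/5 → (-14, -8/5)
  seg 5: up by d4 = 12/5 → (-14, 4/5)
  seg 6: left by d1 = 6 → (-20, 4/5)
  seg 7: up by d4 = 12/5 → (-20, 16/5)
  seg 8: up by d7 = -32/3 → (-20, -112/15)
  seg 9: down by d6 = 58/5 → (-20, -286/15)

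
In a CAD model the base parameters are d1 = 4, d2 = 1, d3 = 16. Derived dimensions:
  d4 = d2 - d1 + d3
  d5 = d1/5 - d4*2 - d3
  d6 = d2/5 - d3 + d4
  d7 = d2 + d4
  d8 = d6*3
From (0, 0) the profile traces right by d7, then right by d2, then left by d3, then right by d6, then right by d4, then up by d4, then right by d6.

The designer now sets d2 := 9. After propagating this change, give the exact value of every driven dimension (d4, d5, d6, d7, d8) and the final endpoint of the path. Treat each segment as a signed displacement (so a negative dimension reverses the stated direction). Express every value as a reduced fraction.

Apply edit: d2 := 9
  d4 = d2 - d1 + d3 = 21
  d5 = d1/5 - d4*2 - d3 = -286/5
  d6 = d2/5 - d3 + d4 = 34/5
  d7 = d2 + d4 = 30
  d8 = d6*3 = 102/5
Walk from origin (0, 0):
  seg 1: right by d7 = 30 → (30, 0)
  seg 2: right by d2 = 9 → (39, 0)
  seg 3: left by d3 = 16 → (23, 0)
  seg 4: right by d6 = 34/5 → (149/5, 0)
  seg 5: right by d4 = 21 → (254/5, 0)
  seg 6: up by d4 = 21 → (254/5, 21)
  seg 7: right by d6 = 34/5 → (288/5, 21)

d4 = 21
d5 = -286/5
d6 = 34/5
d7 = 30
d8 = 102/5
endpoint = (288/5, 21)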